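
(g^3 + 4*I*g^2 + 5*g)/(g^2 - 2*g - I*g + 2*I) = g*(g + 5*I)/(g - 2)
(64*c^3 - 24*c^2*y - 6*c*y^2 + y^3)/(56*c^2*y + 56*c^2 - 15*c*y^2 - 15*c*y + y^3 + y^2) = (-8*c^2 + 2*c*y + y^2)/(-7*c*y - 7*c + y^2 + y)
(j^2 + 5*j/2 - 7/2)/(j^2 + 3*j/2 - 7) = (j - 1)/(j - 2)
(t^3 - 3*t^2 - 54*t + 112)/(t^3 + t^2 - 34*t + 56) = (t - 8)/(t - 4)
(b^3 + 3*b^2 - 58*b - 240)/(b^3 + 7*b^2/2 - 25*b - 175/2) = 2*(b^2 - 2*b - 48)/(2*b^2 - 3*b - 35)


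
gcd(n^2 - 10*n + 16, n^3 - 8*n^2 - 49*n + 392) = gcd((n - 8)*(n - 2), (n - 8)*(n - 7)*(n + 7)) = n - 8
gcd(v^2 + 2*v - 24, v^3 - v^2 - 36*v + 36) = v + 6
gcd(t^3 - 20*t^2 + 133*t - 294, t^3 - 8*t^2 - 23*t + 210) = t^2 - 13*t + 42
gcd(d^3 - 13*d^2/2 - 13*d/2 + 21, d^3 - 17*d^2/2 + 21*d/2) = d^2 - 17*d/2 + 21/2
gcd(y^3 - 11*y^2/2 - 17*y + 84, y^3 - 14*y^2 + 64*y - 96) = y - 6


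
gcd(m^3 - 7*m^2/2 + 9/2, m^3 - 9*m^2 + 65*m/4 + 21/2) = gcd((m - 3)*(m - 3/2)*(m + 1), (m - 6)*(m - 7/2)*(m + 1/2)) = 1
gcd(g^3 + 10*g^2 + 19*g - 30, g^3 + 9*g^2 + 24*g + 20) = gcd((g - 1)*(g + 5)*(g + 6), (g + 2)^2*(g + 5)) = g + 5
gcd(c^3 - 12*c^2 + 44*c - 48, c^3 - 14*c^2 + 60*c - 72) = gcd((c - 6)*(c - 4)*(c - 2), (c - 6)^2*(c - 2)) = c^2 - 8*c + 12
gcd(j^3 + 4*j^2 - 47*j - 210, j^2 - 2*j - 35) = j^2 - 2*j - 35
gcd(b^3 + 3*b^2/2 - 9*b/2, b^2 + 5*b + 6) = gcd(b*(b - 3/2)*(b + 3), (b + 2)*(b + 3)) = b + 3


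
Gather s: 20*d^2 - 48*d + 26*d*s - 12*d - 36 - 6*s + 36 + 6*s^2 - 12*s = 20*d^2 - 60*d + 6*s^2 + s*(26*d - 18)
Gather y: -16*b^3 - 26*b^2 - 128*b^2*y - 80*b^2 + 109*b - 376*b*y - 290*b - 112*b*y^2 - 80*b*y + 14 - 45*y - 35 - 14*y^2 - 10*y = -16*b^3 - 106*b^2 - 181*b + y^2*(-112*b - 14) + y*(-128*b^2 - 456*b - 55) - 21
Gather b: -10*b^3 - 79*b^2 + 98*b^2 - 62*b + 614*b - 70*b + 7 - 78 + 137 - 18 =-10*b^3 + 19*b^2 + 482*b + 48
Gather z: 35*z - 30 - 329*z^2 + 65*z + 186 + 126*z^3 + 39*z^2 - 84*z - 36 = 126*z^3 - 290*z^2 + 16*z + 120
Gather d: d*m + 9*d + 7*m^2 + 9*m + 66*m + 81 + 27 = d*(m + 9) + 7*m^2 + 75*m + 108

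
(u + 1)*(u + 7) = u^2 + 8*u + 7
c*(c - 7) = c^2 - 7*c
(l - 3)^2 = l^2 - 6*l + 9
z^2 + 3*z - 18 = (z - 3)*(z + 6)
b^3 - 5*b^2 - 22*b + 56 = (b - 7)*(b - 2)*(b + 4)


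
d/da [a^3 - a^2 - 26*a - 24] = 3*a^2 - 2*a - 26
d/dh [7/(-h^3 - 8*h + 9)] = 7*(3*h^2 + 8)/(h^3 + 8*h - 9)^2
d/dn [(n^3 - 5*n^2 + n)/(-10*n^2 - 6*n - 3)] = (-10*n^4 - 12*n^3 + 31*n^2 + 30*n - 3)/(100*n^4 + 120*n^3 + 96*n^2 + 36*n + 9)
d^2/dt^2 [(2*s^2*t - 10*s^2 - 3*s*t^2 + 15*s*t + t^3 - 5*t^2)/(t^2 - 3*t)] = 4*(s^2*t^3 - 15*s^2*t^2 + 45*s^2*t - 45*s^2 + 3*s*t^3 - 3*t^3)/(t^3*(t^3 - 9*t^2 + 27*t - 27))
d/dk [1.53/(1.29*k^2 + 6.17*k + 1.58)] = (-3.9474*k - 9.4401)/(1.29*k^2 + 6.17*k + 1.58)^2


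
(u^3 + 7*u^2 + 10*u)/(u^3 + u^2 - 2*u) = (u + 5)/(u - 1)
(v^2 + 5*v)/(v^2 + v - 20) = v/(v - 4)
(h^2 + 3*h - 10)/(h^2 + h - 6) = (h + 5)/(h + 3)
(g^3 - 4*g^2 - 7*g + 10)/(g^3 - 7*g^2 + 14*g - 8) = (g^2 - 3*g - 10)/(g^2 - 6*g + 8)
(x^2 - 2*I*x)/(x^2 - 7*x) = (x - 2*I)/(x - 7)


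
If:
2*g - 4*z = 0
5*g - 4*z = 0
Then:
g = 0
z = 0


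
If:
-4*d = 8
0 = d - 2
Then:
No Solution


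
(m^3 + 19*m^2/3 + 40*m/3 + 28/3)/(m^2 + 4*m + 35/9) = 3*(m^2 + 4*m + 4)/(3*m + 5)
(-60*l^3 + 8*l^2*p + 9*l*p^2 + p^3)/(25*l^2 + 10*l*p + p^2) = (-12*l^2 + 4*l*p + p^2)/(5*l + p)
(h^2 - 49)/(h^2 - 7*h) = (h + 7)/h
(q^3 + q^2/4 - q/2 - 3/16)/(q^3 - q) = (q^3 + q^2/4 - q/2 - 3/16)/(q*(q^2 - 1))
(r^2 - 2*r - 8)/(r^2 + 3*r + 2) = (r - 4)/(r + 1)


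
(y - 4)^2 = y^2 - 8*y + 16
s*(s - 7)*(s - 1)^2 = s^4 - 9*s^3 + 15*s^2 - 7*s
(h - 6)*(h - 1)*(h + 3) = h^3 - 4*h^2 - 15*h + 18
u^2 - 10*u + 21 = (u - 7)*(u - 3)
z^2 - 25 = (z - 5)*(z + 5)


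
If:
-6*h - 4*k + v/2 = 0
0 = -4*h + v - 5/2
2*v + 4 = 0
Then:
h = -9/8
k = 23/16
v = -2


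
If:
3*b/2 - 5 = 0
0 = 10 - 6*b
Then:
No Solution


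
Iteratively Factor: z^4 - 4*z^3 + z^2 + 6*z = (z - 2)*(z^3 - 2*z^2 - 3*z) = (z - 2)*(z + 1)*(z^2 - 3*z) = (z - 3)*(z - 2)*(z + 1)*(z)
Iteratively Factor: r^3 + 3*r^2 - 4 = (r - 1)*(r^2 + 4*r + 4) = (r - 1)*(r + 2)*(r + 2)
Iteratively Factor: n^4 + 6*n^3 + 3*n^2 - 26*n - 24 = (n + 4)*(n^3 + 2*n^2 - 5*n - 6) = (n + 3)*(n + 4)*(n^2 - n - 2) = (n + 1)*(n + 3)*(n + 4)*(n - 2)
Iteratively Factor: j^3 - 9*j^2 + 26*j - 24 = (j - 2)*(j^2 - 7*j + 12) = (j - 3)*(j - 2)*(j - 4)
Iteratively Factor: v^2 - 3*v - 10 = (v - 5)*(v + 2)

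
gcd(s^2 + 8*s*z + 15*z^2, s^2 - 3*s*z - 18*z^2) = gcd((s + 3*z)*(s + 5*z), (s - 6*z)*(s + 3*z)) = s + 3*z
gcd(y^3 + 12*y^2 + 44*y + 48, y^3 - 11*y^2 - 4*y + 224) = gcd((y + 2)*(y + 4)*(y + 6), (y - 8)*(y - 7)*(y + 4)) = y + 4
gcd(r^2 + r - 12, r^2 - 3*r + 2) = 1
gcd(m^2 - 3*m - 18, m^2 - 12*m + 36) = m - 6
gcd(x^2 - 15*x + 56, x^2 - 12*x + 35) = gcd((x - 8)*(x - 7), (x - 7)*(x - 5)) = x - 7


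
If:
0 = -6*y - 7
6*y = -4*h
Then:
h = 7/4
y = -7/6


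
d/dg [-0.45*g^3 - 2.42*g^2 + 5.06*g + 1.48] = -1.35*g^2 - 4.84*g + 5.06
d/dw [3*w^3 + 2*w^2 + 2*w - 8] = 9*w^2 + 4*w + 2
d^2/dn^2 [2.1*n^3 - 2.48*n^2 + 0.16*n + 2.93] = 12.6*n - 4.96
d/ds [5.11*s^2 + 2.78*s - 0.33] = 10.22*s + 2.78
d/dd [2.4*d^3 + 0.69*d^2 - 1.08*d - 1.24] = 7.2*d^2 + 1.38*d - 1.08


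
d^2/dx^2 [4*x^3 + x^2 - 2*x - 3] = 24*x + 2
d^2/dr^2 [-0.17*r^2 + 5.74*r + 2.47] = -0.340000000000000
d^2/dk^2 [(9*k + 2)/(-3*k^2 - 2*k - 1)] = 2*(-4*(3*k + 1)^2*(9*k + 2) + 3*(27*k + 8)*(3*k^2 + 2*k + 1))/(3*k^2 + 2*k + 1)^3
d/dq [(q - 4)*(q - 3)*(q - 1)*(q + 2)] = 4*q^3 - 18*q^2 + 6*q + 26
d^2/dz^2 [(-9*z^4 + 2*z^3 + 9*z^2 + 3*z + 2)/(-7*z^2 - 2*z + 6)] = 2*(441*z^6 + 378*z^5 - 1026*z^4 - 977*z^3 + 588*z^2 - 678*z - 452)/(343*z^6 + 294*z^5 - 798*z^4 - 496*z^3 + 684*z^2 + 216*z - 216)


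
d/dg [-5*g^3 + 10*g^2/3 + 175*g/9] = -15*g^2 + 20*g/3 + 175/9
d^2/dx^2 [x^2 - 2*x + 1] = 2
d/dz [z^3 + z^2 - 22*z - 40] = 3*z^2 + 2*z - 22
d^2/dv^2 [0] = 0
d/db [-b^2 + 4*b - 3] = 4 - 2*b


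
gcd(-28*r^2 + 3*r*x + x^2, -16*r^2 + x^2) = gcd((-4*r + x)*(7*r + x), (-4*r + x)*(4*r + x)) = -4*r + x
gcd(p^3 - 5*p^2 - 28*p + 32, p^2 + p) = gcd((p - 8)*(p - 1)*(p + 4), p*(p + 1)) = 1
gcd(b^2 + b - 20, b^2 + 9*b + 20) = b + 5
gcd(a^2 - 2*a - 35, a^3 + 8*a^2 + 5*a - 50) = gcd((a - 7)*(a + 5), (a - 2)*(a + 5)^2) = a + 5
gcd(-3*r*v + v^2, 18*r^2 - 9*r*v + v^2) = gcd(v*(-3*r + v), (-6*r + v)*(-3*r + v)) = 3*r - v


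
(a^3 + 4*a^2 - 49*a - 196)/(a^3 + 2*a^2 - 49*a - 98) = (a + 4)/(a + 2)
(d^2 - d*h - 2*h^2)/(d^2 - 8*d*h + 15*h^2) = (d^2 - d*h - 2*h^2)/(d^2 - 8*d*h + 15*h^2)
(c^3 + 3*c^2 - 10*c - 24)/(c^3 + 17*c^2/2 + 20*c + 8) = 2*(c^2 - c - 6)/(2*c^2 + 9*c + 4)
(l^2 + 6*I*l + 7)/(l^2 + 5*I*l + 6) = (l + 7*I)/(l + 6*I)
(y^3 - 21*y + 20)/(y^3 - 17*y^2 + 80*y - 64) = (y^2 + y - 20)/(y^2 - 16*y + 64)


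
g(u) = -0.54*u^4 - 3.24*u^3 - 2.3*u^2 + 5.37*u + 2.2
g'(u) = -2.16*u^3 - 9.72*u^2 - 4.6*u + 5.37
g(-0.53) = -0.85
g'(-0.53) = 5.40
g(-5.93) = -102.64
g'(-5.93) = 141.27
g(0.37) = 3.70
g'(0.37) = 2.23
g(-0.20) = 1.06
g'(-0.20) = 5.92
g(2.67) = -88.97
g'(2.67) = -117.32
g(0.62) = 3.79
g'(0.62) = -1.73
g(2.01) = -31.42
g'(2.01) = -60.69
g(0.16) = 2.99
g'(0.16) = 4.38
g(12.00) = -17060.72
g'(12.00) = -5181.99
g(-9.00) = -1413.41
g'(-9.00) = 834.09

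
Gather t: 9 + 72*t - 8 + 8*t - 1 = 80*t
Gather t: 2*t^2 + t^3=t^3 + 2*t^2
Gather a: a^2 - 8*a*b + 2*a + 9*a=a^2 + a*(11 - 8*b)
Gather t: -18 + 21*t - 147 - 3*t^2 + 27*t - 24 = -3*t^2 + 48*t - 189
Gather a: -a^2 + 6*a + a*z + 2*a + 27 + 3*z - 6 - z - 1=-a^2 + a*(z + 8) + 2*z + 20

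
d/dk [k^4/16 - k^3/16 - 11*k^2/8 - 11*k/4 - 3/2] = k^3/4 - 3*k^2/16 - 11*k/4 - 11/4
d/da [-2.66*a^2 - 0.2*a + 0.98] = -5.32*a - 0.2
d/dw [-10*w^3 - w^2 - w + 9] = -30*w^2 - 2*w - 1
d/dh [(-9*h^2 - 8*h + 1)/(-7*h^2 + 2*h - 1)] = 2*(-37*h^2 + 16*h + 3)/(49*h^4 - 28*h^3 + 18*h^2 - 4*h + 1)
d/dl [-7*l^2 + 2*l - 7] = 2 - 14*l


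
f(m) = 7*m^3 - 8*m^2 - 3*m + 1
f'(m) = 21*m^2 - 16*m - 3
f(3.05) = 116.04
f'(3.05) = 143.55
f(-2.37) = -130.01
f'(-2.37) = 152.87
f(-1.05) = -12.77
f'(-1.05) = 36.95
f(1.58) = 3.90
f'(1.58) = 24.14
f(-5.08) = -1107.89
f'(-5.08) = 620.21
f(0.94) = -3.07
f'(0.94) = 0.52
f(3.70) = 234.95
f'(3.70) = 225.29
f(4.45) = 446.08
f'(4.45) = 341.65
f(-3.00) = -251.00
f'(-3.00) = 234.00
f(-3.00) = -251.00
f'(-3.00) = 234.00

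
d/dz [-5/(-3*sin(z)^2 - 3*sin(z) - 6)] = -5*(2*sin(z) + 1)*cos(z)/(3*(sin(z)^2 + sin(z) + 2)^2)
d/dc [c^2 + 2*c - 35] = 2*c + 2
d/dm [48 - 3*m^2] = -6*m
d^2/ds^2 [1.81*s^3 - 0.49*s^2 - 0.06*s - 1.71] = 10.86*s - 0.98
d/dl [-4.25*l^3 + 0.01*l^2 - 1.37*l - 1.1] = -12.75*l^2 + 0.02*l - 1.37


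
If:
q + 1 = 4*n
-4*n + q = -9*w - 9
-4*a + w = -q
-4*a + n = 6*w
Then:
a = 209/108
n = 65/27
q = 233/27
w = -8/9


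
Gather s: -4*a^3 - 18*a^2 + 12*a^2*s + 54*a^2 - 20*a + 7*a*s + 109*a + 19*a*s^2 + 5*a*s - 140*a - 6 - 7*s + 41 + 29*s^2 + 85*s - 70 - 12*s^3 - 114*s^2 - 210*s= -4*a^3 + 36*a^2 - 51*a - 12*s^3 + s^2*(19*a - 85) + s*(12*a^2 + 12*a - 132) - 35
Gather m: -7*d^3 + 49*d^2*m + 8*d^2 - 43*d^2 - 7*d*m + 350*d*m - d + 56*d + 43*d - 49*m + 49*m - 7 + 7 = -7*d^3 - 35*d^2 + 98*d + m*(49*d^2 + 343*d)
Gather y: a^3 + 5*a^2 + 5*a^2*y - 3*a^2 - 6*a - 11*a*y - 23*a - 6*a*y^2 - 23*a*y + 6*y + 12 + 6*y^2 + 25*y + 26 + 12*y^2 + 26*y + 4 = a^3 + 2*a^2 - 29*a + y^2*(18 - 6*a) + y*(5*a^2 - 34*a + 57) + 42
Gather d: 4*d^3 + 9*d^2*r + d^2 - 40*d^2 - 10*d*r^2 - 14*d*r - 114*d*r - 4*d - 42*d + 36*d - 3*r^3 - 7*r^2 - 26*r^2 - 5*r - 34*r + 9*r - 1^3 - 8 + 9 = 4*d^3 + d^2*(9*r - 39) + d*(-10*r^2 - 128*r - 10) - 3*r^3 - 33*r^2 - 30*r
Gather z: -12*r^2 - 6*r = -12*r^2 - 6*r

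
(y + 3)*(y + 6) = y^2 + 9*y + 18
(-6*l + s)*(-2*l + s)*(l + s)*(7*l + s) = 84*l^4 + 40*l^3*s - 45*l^2*s^2 + s^4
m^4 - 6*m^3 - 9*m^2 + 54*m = m*(m - 6)*(m - 3)*(m + 3)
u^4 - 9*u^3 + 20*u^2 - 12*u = u*(u - 6)*(u - 2)*(u - 1)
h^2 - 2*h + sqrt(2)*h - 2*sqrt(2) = (h - 2)*(h + sqrt(2))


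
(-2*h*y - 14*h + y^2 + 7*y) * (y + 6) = -2*h*y^2 - 26*h*y - 84*h + y^3 + 13*y^2 + 42*y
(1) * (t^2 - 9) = t^2 - 9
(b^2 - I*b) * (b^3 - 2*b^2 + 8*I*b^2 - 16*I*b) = b^5 - 2*b^4 + 7*I*b^4 + 8*b^3 - 14*I*b^3 - 16*b^2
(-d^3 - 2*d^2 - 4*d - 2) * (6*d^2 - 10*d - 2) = -6*d^5 - 2*d^4 - 2*d^3 + 32*d^2 + 28*d + 4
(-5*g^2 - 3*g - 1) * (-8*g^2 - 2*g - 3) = 40*g^4 + 34*g^3 + 29*g^2 + 11*g + 3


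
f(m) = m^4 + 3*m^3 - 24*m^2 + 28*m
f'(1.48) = -10.36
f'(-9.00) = -1727.00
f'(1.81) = -5.68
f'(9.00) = 3241.00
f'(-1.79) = 119.82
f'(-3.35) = 139.42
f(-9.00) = 2178.00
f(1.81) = 0.58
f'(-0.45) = 51.06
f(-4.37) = -466.35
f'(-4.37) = 75.82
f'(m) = 4*m^3 + 9*m^2 - 48*m + 28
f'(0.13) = 21.92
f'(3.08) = 82.41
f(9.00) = 7056.00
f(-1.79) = -133.96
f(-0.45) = -17.69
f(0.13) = 3.24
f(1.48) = 3.39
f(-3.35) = -349.98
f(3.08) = 36.21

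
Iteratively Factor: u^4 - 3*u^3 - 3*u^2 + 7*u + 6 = (u + 1)*(u^3 - 4*u^2 + u + 6) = (u - 2)*(u + 1)*(u^2 - 2*u - 3) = (u - 2)*(u + 1)^2*(u - 3)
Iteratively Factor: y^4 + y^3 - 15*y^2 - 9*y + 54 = (y - 2)*(y^3 + 3*y^2 - 9*y - 27) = (y - 2)*(y + 3)*(y^2 - 9) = (y - 3)*(y - 2)*(y + 3)*(y + 3)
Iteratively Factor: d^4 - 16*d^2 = (d - 4)*(d^3 + 4*d^2) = (d - 4)*(d + 4)*(d^2) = d*(d - 4)*(d + 4)*(d)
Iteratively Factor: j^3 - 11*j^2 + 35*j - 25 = (j - 1)*(j^2 - 10*j + 25) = (j - 5)*(j - 1)*(j - 5)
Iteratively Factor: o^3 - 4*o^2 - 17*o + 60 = (o - 3)*(o^2 - o - 20) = (o - 3)*(o + 4)*(o - 5)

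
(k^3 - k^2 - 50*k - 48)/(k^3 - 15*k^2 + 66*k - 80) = (k^2 + 7*k + 6)/(k^2 - 7*k + 10)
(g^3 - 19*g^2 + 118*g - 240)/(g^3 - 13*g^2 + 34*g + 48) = (g - 5)/(g + 1)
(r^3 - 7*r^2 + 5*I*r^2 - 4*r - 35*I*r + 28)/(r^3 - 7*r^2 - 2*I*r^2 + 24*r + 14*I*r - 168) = (r + I)/(r - 6*I)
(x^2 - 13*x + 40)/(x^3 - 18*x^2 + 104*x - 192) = (x - 5)/(x^2 - 10*x + 24)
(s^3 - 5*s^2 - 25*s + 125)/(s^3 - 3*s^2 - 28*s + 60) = (s^2 - 10*s + 25)/(s^2 - 8*s + 12)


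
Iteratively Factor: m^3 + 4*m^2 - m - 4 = (m + 1)*(m^2 + 3*m - 4) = (m - 1)*(m + 1)*(m + 4)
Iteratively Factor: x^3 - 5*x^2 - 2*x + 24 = (x - 3)*(x^2 - 2*x - 8) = (x - 4)*(x - 3)*(x + 2)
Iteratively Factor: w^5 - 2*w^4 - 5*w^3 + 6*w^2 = (w + 2)*(w^4 - 4*w^3 + 3*w^2) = (w - 3)*(w + 2)*(w^3 - w^2) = w*(w - 3)*(w + 2)*(w^2 - w) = w*(w - 3)*(w - 1)*(w + 2)*(w)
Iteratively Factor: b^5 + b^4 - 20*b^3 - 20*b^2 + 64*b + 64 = (b + 2)*(b^4 - b^3 - 18*b^2 + 16*b + 32) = (b + 2)*(b + 4)*(b^3 - 5*b^2 + 2*b + 8) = (b - 4)*(b + 2)*(b + 4)*(b^2 - b - 2) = (b - 4)*(b - 2)*(b + 2)*(b + 4)*(b + 1)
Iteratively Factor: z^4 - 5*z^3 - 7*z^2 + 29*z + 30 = (z - 5)*(z^3 - 7*z - 6) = (z - 5)*(z - 3)*(z^2 + 3*z + 2) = (z - 5)*(z - 3)*(z + 2)*(z + 1)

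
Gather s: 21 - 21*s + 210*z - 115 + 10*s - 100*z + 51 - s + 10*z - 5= -12*s + 120*z - 48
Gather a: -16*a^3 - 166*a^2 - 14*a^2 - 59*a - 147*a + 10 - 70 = -16*a^3 - 180*a^2 - 206*a - 60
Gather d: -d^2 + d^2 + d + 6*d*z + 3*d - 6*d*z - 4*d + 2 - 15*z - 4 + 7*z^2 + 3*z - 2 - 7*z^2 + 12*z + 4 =0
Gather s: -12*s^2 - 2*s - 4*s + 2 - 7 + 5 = -12*s^2 - 6*s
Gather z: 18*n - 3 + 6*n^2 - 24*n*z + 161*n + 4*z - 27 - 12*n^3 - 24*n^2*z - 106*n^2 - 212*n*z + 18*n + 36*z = -12*n^3 - 100*n^2 + 197*n + z*(-24*n^2 - 236*n + 40) - 30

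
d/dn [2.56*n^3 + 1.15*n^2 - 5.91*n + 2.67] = 7.68*n^2 + 2.3*n - 5.91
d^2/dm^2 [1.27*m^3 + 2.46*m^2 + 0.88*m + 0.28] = 7.62*m + 4.92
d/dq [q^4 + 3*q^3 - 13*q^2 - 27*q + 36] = 4*q^3 + 9*q^2 - 26*q - 27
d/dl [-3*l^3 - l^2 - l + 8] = -9*l^2 - 2*l - 1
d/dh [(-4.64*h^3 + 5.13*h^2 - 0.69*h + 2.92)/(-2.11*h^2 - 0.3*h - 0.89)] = (9.7904*h^4 + 2.784*h^3 + 9.3939*h^2 + 3.191*h + 1.4901)/(4.4521*h^4 + 1.266*h^3 + 3.8458*h^2 + 0.534*h + 0.7921)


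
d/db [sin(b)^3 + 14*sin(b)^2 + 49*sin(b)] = (3*sin(b)^2 + 28*sin(b) + 49)*cos(b)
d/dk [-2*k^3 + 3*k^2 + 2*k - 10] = -6*k^2 + 6*k + 2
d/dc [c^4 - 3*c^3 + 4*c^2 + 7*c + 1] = 4*c^3 - 9*c^2 + 8*c + 7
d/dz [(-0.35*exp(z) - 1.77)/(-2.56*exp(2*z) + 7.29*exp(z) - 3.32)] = (-0.896*exp(2*z) - 9.0624*exp(z) + 14.0653)*exp(z)/(6.5536*exp(4*z) - 37.3248*exp(3*z) + 70.1425*exp(2*z) - 48.4056*exp(z) + 11.0224)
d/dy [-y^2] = -2*y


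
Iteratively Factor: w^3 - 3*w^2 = (w)*(w^2 - 3*w) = w^2*(w - 3)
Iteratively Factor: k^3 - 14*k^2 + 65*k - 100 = (k - 5)*(k^2 - 9*k + 20) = (k - 5)^2*(k - 4)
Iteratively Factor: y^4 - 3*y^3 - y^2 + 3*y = (y + 1)*(y^3 - 4*y^2 + 3*y) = (y - 1)*(y + 1)*(y^2 - 3*y) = (y - 3)*(y - 1)*(y + 1)*(y)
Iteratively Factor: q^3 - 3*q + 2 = (q - 1)*(q^2 + q - 2) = (q - 1)^2*(q + 2)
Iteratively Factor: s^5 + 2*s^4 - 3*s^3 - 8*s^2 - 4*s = (s + 2)*(s^4 - 3*s^2 - 2*s) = s*(s + 2)*(s^3 - 3*s - 2) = s*(s - 2)*(s + 2)*(s^2 + 2*s + 1) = s*(s - 2)*(s + 1)*(s + 2)*(s + 1)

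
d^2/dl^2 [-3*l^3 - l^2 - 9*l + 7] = -18*l - 2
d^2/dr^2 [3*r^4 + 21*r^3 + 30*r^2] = 36*r^2 + 126*r + 60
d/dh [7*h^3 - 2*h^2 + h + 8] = 21*h^2 - 4*h + 1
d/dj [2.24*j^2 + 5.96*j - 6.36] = 4.48*j + 5.96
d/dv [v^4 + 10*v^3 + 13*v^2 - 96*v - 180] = 4*v^3 + 30*v^2 + 26*v - 96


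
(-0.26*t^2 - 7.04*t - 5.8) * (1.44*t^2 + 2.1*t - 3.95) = -0.3744*t^4 - 10.6836*t^3 - 22.109*t^2 + 15.628*t + 22.91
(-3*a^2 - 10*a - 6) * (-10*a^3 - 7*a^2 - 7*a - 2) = 30*a^5 + 121*a^4 + 151*a^3 + 118*a^2 + 62*a + 12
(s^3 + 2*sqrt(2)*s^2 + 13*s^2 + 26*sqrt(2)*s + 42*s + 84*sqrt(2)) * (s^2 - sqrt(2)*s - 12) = s^5 + sqrt(2)*s^4 + 13*s^4 + 13*sqrt(2)*s^3 + 26*s^3 - 208*s^2 + 18*sqrt(2)*s^2 - 672*s - 312*sqrt(2)*s - 1008*sqrt(2)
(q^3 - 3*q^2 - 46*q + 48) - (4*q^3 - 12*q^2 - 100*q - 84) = -3*q^3 + 9*q^2 + 54*q + 132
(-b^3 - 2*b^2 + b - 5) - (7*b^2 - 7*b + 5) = -b^3 - 9*b^2 + 8*b - 10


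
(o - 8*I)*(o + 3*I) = o^2 - 5*I*o + 24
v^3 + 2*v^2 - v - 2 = (v - 1)*(v + 1)*(v + 2)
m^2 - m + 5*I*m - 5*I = (m - 1)*(m + 5*I)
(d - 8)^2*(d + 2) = d^3 - 14*d^2 + 32*d + 128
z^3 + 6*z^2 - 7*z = z*(z - 1)*(z + 7)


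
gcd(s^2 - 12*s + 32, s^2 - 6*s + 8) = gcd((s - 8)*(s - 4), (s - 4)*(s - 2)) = s - 4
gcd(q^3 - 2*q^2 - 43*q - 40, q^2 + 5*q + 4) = q + 1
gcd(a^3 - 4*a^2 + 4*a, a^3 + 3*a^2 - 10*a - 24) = 1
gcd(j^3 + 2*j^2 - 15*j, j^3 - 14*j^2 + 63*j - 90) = j - 3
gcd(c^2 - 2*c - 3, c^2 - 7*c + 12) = c - 3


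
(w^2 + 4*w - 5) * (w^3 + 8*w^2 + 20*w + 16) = w^5 + 12*w^4 + 47*w^3 + 56*w^2 - 36*w - 80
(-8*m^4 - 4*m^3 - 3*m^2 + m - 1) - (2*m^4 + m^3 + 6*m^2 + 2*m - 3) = -10*m^4 - 5*m^3 - 9*m^2 - m + 2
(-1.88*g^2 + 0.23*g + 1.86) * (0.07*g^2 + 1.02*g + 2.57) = -0.1316*g^4 - 1.9015*g^3 - 4.4668*g^2 + 2.4883*g + 4.7802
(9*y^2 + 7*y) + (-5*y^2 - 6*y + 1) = 4*y^2 + y + 1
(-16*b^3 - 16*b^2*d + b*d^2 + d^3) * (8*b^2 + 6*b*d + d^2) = -128*b^5 - 224*b^4*d - 104*b^3*d^2 - 2*b^2*d^3 + 7*b*d^4 + d^5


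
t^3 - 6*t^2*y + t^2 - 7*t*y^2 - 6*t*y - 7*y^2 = (t + 1)*(t - 7*y)*(t + y)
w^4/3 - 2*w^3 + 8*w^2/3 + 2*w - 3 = (w/3 + 1/3)*(w - 3)^2*(w - 1)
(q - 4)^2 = q^2 - 8*q + 16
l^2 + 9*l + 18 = (l + 3)*(l + 6)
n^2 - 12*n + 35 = (n - 7)*(n - 5)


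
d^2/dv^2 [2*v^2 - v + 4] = 4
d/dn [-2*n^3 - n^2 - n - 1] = -6*n^2 - 2*n - 1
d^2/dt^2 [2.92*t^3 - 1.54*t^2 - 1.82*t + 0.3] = 17.52*t - 3.08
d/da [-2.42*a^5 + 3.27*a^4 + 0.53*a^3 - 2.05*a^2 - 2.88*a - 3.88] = -12.1*a^4 + 13.08*a^3 + 1.59*a^2 - 4.1*a - 2.88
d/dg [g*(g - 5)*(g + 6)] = 3*g^2 + 2*g - 30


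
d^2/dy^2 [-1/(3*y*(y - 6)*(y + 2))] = 4*(-3*y^4 + 16*y^3 - 6*y^2 - 72*y - 72)/(3*y^3*(y^6 - 12*y^5 + 12*y^4 + 224*y^3 - 144*y^2 - 1728*y - 1728))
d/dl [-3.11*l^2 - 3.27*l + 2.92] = -6.22*l - 3.27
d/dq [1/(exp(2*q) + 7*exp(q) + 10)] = (-2*exp(q) - 7)*exp(q)/(exp(2*q) + 7*exp(q) + 10)^2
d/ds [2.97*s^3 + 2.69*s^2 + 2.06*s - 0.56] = 8.91*s^2 + 5.38*s + 2.06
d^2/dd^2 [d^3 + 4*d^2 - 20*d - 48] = 6*d + 8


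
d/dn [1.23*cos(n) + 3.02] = -1.23*sin(n)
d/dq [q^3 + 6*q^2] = 3*q*(q + 4)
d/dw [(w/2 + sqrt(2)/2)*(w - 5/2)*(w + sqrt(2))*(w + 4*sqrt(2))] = 2*w^3 - 15*w^2/4 + 9*sqrt(2)*w^2 - 15*sqrt(2)*w + 18*w - 45/2 + 4*sqrt(2)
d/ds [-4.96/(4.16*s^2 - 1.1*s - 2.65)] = (41.2672*s - 5.456)/(-4.16*s^2 + 1.1*s + 2.65)^2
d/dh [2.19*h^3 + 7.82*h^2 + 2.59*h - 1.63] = 6.57*h^2 + 15.64*h + 2.59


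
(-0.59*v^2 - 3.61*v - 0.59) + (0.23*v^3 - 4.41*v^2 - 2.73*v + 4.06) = 0.23*v^3 - 5.0*v^2 - 6.34*v + 3.47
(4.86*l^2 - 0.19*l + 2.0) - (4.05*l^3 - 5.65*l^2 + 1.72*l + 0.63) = -4.05*l^3 + 10.51*l^2 - 1.91*l + 1.37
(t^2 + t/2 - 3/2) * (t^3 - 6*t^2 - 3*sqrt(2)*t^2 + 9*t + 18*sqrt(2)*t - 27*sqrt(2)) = t^5 - 11*t^4/2 - 3*sqrt(2)*t^4 + 9*t^3/2 + 33*sqrt(2)*t^3/2 - 27*sqrt(2)*t^2/2 + 27*t^2/2 - 81*sqrt(2)*t/2 - 27*t/2 + 81*sqrt(2)/2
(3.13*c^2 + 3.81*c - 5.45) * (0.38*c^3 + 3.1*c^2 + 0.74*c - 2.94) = 1.1894*c^5 + 11.1508*c^4 + 12.0562*c^3 - 23.2778*c^2 - 15.2344*c + 16.023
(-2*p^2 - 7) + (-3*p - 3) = -2*p^2 - 3*p - 10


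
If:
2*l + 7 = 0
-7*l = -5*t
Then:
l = -7/2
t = -49/10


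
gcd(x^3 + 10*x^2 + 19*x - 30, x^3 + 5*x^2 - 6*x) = x^2 + 5*x - 6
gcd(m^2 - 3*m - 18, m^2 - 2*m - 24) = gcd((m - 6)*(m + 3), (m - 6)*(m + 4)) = m - 6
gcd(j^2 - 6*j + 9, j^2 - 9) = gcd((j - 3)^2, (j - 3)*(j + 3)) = j - 3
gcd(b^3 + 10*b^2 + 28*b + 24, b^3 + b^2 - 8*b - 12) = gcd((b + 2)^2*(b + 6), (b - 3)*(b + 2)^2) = b^2 + 4*b + 4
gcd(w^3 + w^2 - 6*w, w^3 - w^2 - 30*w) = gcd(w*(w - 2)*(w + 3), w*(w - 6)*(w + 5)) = w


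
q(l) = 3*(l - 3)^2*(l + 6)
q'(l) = 3*(l - 3)^2 + 3*(l + 6)*(2*l - 6) = 9*l^2 - 81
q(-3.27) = 321.97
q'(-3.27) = 15.24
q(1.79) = 34.22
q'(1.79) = -52.16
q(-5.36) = 134.19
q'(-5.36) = 177.57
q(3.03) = 0.02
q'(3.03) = 1.63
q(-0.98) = 238.56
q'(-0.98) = -72.36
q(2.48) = 6.88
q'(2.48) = -25.65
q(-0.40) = 194.21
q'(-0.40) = -79.56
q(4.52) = 72.92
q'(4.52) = 102.87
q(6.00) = 324.00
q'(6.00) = 243.00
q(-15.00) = -8748.00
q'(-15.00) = 1944.00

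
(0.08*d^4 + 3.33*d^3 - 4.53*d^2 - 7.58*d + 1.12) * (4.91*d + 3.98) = 0.3928*d^5 + 16.6687*d^4 - 8.9889*d^3 - 55.2472*d^2 - 24.6692*d + 4.4576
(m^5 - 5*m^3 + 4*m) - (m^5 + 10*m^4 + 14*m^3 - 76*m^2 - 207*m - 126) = -10*m^4 - 19*m^3 + 76*m^2 + 211*m + 126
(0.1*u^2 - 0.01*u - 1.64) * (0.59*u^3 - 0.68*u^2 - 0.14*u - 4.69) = 0.059*u^5 - 0.0739*u^4 - 0.9748*u^3 + 0.6476*u^2 + 0.2765*u + 7.6916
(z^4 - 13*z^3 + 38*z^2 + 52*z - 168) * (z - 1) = z^5 - 14*z^4 + 51*z^3 + 14*z^2 - 220*z + 168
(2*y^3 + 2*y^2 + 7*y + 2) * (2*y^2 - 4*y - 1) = 4*y^5 - 4*y^4 + 4*y^3 - 26*y^2 - 15*y - 2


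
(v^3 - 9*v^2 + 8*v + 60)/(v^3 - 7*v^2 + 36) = (v - 5)/(v - 3)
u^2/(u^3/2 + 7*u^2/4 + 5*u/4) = 4*u/(2*u^2 + 7*u + 5)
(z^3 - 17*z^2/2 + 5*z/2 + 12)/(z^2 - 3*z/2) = z - 7 - 8/z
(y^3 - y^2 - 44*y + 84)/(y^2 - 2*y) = y + 1 - 42/y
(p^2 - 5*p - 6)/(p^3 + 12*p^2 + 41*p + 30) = (p - 6)/(p^2 + 11*p + 30)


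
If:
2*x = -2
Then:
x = -1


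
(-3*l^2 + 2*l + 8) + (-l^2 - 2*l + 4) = 12 - 4*l^2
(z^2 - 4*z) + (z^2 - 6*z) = 2*z^2 - 10*z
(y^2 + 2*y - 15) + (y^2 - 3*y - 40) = 2*y^2 - y - 55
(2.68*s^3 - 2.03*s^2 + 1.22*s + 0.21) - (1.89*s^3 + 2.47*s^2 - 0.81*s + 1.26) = 0.79*s^3 - 4.5*s^2 + 2.03*s - 1.05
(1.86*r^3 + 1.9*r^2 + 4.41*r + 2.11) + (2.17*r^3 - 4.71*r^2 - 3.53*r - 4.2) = 4.03*r^3 - 2.81*r^2 + 0.88*r - 2.09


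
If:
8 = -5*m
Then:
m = -8/5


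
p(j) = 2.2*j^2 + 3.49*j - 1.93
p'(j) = 4.4*j + 3.49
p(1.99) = 13.73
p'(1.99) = 12.25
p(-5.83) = 52.50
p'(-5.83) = -22.16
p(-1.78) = -1.17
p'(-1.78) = -4.34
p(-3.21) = 9.54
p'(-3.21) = -10.63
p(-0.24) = -2.64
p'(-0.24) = 2.43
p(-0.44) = -3.04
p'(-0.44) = 1.55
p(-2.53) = 3.32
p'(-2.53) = -7.64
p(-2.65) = 4.27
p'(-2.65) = -8.17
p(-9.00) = 144.86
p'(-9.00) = -36.11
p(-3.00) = 7.40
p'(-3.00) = -9.71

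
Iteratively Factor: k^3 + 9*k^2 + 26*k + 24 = (k + 3)*(k^2 + 6*k + 8) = (k + 3)*(k + 4)*(k + 2)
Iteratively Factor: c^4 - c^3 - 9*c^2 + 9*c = (c)*(c^3 - c^2 - 9*c + 9) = c*(c + 3)*(c^2 - 4*c + 3) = c*(c - 3)*(c + 3)*(c - 1)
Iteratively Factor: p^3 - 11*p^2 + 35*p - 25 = (p - 5)*(p^2 - 6*p + 5) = (p - 5)*(p - 1)*(p - 5)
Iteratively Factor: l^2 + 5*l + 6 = (l + 3)*(l + 2)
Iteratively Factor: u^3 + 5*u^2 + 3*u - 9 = (u + 3)*(u^2 + 2*u - 3) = (u - 1)*(u + 3)*(u + 3)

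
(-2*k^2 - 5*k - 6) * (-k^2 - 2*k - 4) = 2*k^4 + 9*k^3 + 24*k^2 + 32*k + 24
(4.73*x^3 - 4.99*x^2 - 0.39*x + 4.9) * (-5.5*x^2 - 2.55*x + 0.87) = -26.015*x^5 + 15.3835*x^4 + 18.9846*x^3 - 30.2968*x^2 - 12.8343*x + 4.263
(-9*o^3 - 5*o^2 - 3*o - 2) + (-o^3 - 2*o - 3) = -10*o^3 - 5*o^2 - 5*o - 5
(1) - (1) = 0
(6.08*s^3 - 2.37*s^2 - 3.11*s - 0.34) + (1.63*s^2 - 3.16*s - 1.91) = 6.08*s^3 - 0.74*s^2 - 6.27*s - 2.25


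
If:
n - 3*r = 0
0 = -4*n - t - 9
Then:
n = -t/4 - 9/4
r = -t/12 - 3/4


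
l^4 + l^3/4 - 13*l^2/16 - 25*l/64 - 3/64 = (l - 1)*(l + 1/4)^2*(l + 3/4)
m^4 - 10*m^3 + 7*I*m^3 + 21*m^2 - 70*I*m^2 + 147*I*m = m*(m - 7)*(m - 3)*(m + 7*I)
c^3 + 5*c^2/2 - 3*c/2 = c*(c - 1/2)*(c + 3)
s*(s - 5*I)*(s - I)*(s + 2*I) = s^4 - 4*I*s^3 + 7*s^2 - 10*I*s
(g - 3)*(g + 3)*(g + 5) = g^3 + 5*g^2 - 9*g - 45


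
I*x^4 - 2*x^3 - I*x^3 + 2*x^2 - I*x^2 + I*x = x*(x + I)^2*(I*x - I)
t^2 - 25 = (t - 5)*(t + 5)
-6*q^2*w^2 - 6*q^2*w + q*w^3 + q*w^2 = w*(-6*q + w)*(q*w + q)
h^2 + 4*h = h*(h + 4)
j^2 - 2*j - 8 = (j - 4)*(j + 2)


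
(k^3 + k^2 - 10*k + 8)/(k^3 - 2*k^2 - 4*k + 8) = (k^2 + 3*k - 4)/(k^2 - 4)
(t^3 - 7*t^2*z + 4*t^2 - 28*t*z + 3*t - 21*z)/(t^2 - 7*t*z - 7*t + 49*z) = (t^2 + 4*t + 3)/(t - 7)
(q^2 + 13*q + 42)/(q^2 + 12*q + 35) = (q + 6)/(q + 5)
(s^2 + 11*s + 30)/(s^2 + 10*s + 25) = (s + 6)/(s + 5)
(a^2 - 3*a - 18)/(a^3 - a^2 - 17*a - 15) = (a - 6)/(a^2 - 4*a - 5)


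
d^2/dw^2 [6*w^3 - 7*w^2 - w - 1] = 36*w - 14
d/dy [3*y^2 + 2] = 6*y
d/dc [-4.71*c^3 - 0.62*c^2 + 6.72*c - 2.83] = -14.13*c^2 - 1.24*c + 6.72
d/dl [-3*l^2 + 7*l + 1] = 7 - 6*l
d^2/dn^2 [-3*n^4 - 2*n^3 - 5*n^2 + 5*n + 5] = -36*n^2 - 12*n - 10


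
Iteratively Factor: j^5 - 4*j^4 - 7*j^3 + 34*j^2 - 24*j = (j + 3)*(j^4 - 7*j^3 + 14*j^2 - 8*j) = j*(j + 3)*(j^3 - 7*j^2 + 14*j - 8) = j*(j - 2)*(j + 3)*(j^2 - 5*j + 4) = j*(j - 4)*(j - 2)*(j + 3)*(j - 1)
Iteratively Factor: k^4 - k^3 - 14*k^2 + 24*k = (k + 4)*(k^3 - 5*k^2 + 6*k) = (k - 2)*(k + 4)*(k^2 - 3*k) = k*(k - 2)*(k + 4)*(k - 3)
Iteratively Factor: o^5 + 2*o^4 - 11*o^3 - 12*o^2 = (o)*(o^4 + 2*o^3 - 11*o^2 - 12*o) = o^2*(o^3 + 2*o^2 - 11*o - 12) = o^2*(o + 4)*(o^2 - 2*o - 3) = o^2*(o + 1)*(o + 4)*(o - 3)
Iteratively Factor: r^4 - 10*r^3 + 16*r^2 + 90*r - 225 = (r - 5)*(r^3 - 5*r^2 - 9*r + 45) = (r - 5)*(r + 3)*(r^2 - 8*r + 15) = (r - 5)*(r - 3)*(r + 3)*(r - 5)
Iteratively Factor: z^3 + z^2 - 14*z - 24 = (z + 2)*(z^2 - z - 12) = (z - 4)*(z + 2)*(z + 3)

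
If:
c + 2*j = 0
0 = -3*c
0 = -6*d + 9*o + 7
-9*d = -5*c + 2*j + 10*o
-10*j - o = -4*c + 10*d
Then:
No Solution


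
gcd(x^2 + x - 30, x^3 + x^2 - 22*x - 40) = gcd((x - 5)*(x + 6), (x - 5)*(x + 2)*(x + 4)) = x - 5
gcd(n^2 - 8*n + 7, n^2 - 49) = n - 7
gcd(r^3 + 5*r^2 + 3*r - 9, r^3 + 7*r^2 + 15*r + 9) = r^2 + 6*r + 9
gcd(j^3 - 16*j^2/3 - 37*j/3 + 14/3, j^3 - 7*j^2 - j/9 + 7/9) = j^2 - 22*j/3 + 7/3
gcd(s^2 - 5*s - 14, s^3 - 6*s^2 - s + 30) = s + 2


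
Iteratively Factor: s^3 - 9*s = (s)*(s^2 - 9) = s*(s + 3)*(s - 3)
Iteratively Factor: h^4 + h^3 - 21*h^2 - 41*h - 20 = (h + 1)*(h^3 - 21*h - 20) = (h + 1)^2*(h^2 - h - 20) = (h - 5)*(h + 1)^2*(h + 4)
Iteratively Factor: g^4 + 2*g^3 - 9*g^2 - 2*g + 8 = (g + 1)*(g^3 + g^2 - 10*g + 8) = (g + 1)*(g + 4)*(g^2 - 3*g + 2) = (g - 2)*(g + 1)*(g + 4)*(g - 1)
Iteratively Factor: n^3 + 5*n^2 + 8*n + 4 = (n + 2)*(n^2 + 3*n + 2) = (n + 1)*(n + 2)*(n + 2)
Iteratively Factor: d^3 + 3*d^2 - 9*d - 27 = (d + 3)*(d^2 - 9) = (d - 3)*(d + 3)*(d + 3)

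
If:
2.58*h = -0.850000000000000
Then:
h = -0.33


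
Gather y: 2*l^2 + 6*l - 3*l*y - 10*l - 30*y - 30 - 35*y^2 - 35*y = 2*l^2 - 4*l - 35*y^2 + y*(-3*l - 65) - 30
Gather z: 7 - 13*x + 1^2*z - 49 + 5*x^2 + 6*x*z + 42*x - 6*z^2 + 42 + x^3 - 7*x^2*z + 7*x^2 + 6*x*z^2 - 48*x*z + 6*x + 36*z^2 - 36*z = x^3 + 12*x^2 + 35*x + z^2*(6*x + 30) + z*(-7*x^2 - 42*x - 35)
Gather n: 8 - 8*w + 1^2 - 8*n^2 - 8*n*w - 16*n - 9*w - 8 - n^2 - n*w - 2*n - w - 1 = -9*n^2 + n*(-9*w - 18) - 18*w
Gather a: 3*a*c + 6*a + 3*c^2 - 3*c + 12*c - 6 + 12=a*(3*c + 6) + 3*c^2 + 9*c + 6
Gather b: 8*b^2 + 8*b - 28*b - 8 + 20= 8*b^2 - 20*b + 12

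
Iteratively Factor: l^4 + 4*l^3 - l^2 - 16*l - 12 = (l - 2)*(l^3 + 6*l^2 + 11*l + 6) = (l - 2)*(l + 1)*(l^2 + 5*l + 6) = (l - 2)*(l + 1)*(l + 3)*(l + 2)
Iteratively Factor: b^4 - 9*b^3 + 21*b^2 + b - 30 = (b - 5)*(b^3 - 4*b^2 + b + 6) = (b - 5)*(b + 1)*(b^2 - 5*b + 6) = (b - 5)*(b - 3)*(b + 1)*(b - 2)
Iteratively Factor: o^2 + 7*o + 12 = (o + 4)*(o + 3)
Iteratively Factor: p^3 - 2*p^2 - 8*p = (p - 4)*(p^2 + 2*p) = p*(p - 4)*(p + 2)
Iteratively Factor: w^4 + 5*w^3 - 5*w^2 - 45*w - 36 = (w + 4)*(w^3 + w^2 - 9*w - 9) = (w - 3)*(w + 4)*(w^2 + 4*w + 3) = (w - 3)*(w + 3)*(w + 4)*(w + 1)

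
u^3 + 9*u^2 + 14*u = u*(u + 2)*(u + 7)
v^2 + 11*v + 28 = (v + 4)*(v + 7)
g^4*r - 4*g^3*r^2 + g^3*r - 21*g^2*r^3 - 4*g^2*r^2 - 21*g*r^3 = g*(g - 7*r)*(g + 3*r)*(g*r + r)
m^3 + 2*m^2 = m^2*(m + 2)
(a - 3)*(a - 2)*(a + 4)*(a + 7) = a^4 + 6*a^3 - 21*a^2 - 74*a + 168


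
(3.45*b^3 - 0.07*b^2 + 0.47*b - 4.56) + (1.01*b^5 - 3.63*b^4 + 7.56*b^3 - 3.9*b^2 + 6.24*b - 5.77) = 1.01*b^5 - 3.63*b^4 + 11.01*b^3 - 3.97*b^2 + 6.71*b - 10.33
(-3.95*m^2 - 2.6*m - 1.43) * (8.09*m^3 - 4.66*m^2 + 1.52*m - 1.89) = -31.9555*m^5 - 2.627*m^4 - 5.4567*m^3 + 10.1773*m^2 + 2.7404*m + 2.7027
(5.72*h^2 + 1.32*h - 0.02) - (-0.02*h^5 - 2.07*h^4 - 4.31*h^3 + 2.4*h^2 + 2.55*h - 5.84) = 0.02*h^5 + 2.07*h^4 + 4.31*h^3 + 3.32*h^2 - 1.23*h + 5.82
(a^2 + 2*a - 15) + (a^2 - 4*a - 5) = 2*a^2 - 2*a - 20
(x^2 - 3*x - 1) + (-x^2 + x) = -2*x - 1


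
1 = 1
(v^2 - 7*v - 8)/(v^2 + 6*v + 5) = (v - 8)/(v + 5)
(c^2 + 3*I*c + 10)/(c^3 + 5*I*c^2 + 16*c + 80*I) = (c - 2*I)/(c^2 + 16)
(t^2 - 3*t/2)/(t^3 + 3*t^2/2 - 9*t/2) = 1/(t + 3)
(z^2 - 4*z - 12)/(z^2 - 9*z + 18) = (z + 2)/(z - 3)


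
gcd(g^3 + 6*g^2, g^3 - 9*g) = g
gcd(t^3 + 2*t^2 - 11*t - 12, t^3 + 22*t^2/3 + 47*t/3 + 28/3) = t^2 + 5*t + 4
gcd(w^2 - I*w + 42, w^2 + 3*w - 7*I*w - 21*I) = w - 7*I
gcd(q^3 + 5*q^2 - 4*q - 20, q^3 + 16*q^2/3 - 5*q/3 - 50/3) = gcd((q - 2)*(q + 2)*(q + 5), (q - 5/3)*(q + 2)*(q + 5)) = q^2 + 7*q + 10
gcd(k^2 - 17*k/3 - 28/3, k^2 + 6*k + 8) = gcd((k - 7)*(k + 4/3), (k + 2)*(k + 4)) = 1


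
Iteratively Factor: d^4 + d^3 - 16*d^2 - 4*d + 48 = (d - 2)*(d^3 + 3*d^2 - 10*d - 24) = (d - 3)*(d - 2)*(d^2 + 6*d + 8) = (d - 3)*(d - 2)*(d + 2)*(d + 4)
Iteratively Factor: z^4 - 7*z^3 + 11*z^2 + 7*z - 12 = (z - 3)*(z^3 - 4*z^2 - z + 4) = (z - 3)*(z + 1)*(z^2 - 5*z + 4) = (z - 3)*(z - 1)*(z + 1)*(z - 4)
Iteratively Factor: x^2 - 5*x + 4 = (x - 4)*(x - 1)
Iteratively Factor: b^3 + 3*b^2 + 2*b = (b)*(b^2 + 3*b + 2) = b*(b + 1)*(b + 2)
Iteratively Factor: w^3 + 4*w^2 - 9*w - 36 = (w + 3)*(w^2 + w - 12) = (w + 3)*(w + 4)*(w - 3)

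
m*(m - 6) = m^2 - 6*m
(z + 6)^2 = z^2 + 12*z + 36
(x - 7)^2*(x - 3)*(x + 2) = x^4 - 15*x^3 + 57*x^2 + 35*x - 294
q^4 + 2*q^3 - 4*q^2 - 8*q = q*(q - 2)*(q + 2)^2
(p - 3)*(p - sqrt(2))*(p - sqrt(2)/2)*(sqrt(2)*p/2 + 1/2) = sqrt(2)*p^4/2 - 3*sqrt(2)*p^3/2 - p^3 - sqrt(2)*p^2/4 + 3*p^2 + p/2 + 3*sqrt(2)*p/4 - 3/2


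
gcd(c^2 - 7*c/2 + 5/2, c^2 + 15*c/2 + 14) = 1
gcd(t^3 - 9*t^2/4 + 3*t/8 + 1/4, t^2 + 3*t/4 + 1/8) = t + 1/4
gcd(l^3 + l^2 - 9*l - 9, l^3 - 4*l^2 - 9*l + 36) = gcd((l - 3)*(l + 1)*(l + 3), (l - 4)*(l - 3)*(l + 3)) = l^2 - 9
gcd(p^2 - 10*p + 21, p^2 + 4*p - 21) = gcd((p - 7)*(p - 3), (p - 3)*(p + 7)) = p - 3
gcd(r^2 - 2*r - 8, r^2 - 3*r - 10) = r + 2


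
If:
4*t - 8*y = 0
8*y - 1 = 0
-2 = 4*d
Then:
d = -1/2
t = 1/4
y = 1/8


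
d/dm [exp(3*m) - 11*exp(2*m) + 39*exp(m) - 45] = (3*exp(2*m) - 22*exp(m) + 39)*exp(m)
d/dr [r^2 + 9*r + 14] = 2*r + 9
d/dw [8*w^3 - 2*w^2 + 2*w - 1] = 24*w^2 - 4*w + 2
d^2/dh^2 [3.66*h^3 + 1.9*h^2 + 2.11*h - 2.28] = 21.96*h + 3.8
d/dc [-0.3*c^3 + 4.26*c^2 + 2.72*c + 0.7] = -0.9*c^2 + 8.52*c + 2.72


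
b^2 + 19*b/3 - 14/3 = (b - 2/3)*(b + 7)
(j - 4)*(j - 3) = j^2 - 7*j + 12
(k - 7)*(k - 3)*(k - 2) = k^3 - 12*k^2 + 41*k - 42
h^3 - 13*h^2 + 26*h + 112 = (h - 8)*(h - 7)*(h + 2)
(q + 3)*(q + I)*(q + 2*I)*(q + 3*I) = q^4 + 3*q^3 + 6*I*q^3 - 11*q^2 + 18*I*q^2 - 33*q - 6*I*q - 18*I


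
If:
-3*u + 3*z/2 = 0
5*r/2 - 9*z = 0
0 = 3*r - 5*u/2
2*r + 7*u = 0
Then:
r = 0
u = 0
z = 0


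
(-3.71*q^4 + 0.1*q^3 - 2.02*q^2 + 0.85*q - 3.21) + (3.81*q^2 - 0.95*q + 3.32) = -3.71*q^4 + 0.1*q^3 + 1.79*q^2 - 0.1*q + 0.11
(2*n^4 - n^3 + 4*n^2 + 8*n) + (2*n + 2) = 2*n^4 - n^3 + 4*n^2 + 10*n + 2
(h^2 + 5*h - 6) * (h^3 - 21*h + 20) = h^5 + 5*h^4 - 27*h^3 - 85*h^2 + 226*h - 120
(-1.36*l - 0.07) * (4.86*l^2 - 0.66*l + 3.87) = -6.6096*l^3 + 0.5574*l^2 - 5.217*l - 0.2709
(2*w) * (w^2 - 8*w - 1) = 2*w^3 - 16*w^2 - 2*w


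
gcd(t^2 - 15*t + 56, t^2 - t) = 1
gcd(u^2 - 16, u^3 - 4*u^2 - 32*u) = u + 4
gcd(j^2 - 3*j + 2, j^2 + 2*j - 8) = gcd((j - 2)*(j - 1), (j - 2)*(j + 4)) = j - 2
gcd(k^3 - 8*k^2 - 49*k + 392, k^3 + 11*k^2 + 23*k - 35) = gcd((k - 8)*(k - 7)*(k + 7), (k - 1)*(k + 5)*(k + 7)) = k + 7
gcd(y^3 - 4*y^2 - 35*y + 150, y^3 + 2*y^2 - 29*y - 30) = y^2 + y - 30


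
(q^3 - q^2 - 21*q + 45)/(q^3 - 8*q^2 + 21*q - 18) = (q + 5)/(q - 2)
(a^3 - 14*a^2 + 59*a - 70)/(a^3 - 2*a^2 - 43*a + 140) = (a^2 - 9*a + 14)/(a^2 + 3*a - 28)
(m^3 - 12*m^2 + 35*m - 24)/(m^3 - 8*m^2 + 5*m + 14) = (m^3 - 12*m^2 + 35*m - 24)/(m^3 - 8*m^2 + 5*m + 14)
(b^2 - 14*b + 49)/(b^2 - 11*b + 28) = (b - 7)/(b - 4)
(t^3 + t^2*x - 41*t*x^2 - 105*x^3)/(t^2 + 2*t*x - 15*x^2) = (-t^2 + 4*t*x + 21*x^2)/(-t + 3*x)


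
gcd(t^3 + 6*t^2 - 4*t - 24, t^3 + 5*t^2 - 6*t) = t + 6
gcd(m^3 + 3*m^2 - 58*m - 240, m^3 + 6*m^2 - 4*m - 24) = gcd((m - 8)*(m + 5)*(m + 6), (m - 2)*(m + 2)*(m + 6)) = m + 6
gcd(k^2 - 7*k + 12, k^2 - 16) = k - 4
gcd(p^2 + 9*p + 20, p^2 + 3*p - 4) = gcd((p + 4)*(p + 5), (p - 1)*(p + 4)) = p + 4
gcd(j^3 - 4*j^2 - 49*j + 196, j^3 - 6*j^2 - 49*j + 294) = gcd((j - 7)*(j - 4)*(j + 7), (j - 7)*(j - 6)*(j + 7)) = j^2 - 49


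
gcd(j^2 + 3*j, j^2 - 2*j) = j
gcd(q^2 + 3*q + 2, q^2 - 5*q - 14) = q + 2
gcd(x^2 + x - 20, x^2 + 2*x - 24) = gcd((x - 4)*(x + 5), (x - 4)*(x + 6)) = x - 4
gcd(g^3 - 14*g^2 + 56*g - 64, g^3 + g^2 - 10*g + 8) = g - 2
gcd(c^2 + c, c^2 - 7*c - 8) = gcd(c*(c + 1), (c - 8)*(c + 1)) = c + 1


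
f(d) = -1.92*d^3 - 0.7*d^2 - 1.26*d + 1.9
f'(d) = -5.76*d^2 - 1.4*d - 1.26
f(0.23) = 1.55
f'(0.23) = -1.89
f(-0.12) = 2.04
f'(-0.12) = -1.17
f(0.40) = 1.16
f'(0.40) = -2.74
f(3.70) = -109.60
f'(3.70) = -85.29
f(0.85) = -0.86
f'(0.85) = -6.61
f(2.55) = -37.70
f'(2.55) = -42.28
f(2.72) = -45.34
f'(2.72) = -47.68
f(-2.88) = 45.59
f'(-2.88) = -45.00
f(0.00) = 1.90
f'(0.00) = -1.26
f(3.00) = -60.02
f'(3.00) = -57.30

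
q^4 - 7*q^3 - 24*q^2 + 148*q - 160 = (q - 8)*(q - 2)^2*(q + 5)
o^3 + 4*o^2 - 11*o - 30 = (o - 3)*(o + 2)*(o + 5)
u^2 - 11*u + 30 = (u - 6)*(u - 5)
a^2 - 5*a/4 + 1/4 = (a - 1)*(a - 1/4)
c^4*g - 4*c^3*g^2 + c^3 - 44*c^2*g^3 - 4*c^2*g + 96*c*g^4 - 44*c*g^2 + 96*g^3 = (c - 8*g)*(c - 2*g)*(c + 6*g)*(c*g + 1)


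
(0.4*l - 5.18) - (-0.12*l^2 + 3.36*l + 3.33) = 0.12*l^2 - 2.96*l - 8.51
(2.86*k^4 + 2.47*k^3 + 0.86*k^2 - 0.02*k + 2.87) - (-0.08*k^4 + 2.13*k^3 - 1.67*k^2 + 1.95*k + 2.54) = 2.94*k^4 + 0.34*k^3 + 2.53*k^2 - 1.97*k + 0.33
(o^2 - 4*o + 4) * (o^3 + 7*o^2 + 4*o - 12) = o^5 + 3*o^4 - 20*o^3 + 64*o - 48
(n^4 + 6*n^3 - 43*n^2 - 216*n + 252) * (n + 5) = n^5 + 11*n^4 - 13*n^3 - 431*n^2 - 828*n + 1260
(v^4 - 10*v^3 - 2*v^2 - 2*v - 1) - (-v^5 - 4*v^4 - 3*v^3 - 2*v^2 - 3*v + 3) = v^5 + 5*v^4 - 7*v^3 + v - 4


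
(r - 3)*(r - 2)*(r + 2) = r^3 - 3*r^2 - 4*r + 12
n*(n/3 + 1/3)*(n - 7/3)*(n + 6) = n^4/3 + 14*n^3/9 - 31*n^2/9 - 14*n/3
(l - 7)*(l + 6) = l^2 - l - 42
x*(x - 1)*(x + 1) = x^3 - x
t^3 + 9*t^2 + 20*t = t*(t + 4)*(t + 5)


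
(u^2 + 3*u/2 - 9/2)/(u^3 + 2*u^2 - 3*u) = (u - 3/2)/(u*(u - 1))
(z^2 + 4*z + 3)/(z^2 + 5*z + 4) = (z + 3)/(z + 4)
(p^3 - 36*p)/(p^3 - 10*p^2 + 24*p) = (p + 6)/(p - 4)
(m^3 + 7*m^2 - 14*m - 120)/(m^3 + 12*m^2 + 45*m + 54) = (m^2 + m - 20)/(m^2 + 6*m + 9)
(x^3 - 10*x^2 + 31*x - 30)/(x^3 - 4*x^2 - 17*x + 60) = (x - 2)/(x + 4)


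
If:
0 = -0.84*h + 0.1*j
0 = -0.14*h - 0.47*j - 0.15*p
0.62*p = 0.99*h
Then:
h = 0.00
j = 0.00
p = 0.00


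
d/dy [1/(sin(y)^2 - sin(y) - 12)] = (1 - 2*sin(y))*cos(y)/(sin(y) + cos(y)^2 + 11)^2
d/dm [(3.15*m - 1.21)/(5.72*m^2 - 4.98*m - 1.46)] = (-18.018*m^2 + 13.8424*m - 10.6248)/(32.7184*m^4 - 56.9712*m^3 + 8.09800000000001*m^2 + 14.5416*m + 2.1316)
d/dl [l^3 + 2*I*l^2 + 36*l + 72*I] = 3*l^2 + 4*I*l + 36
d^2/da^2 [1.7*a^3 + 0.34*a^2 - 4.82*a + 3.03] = 10.2*a + 0.68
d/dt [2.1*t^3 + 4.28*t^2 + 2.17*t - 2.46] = 6.3*t^2 + 8.56*t + 2.17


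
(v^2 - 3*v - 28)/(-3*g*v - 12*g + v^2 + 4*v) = (v - 7)/(-3*g + v)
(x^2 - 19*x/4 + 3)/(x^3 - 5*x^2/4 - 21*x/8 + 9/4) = 2*(x - 4)/(2*x^2 - x - 6)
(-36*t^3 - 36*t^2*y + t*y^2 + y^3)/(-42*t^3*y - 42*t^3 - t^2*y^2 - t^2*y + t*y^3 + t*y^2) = (-6*t^2 - 5*t*y + y^2)/(t*(-7*t*y - 7*t + y^2 + y))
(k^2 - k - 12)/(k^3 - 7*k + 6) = (k - 4)/(k^2 - 3*k + 2)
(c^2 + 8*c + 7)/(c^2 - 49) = (c + 1)/(c - 7)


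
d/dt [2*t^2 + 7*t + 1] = 4*t + 7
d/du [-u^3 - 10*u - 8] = -3*u^2 - 10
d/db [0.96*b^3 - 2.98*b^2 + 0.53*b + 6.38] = 2.88*b^2 - 5.96*b + 0.53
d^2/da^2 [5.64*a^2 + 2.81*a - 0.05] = 11.2800000000000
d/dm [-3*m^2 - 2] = -6*m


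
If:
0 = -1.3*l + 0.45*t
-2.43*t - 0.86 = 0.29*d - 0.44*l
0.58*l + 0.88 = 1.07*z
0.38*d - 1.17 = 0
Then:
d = 3.08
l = -0.27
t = -0.77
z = 0.68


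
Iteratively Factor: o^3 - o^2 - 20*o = (o + 4)*(o^2 - 5*o) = (o - 5)*(o + 4)*(o)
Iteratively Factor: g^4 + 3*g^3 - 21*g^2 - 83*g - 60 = (g + 3)*(g^3 - 21*g - 20) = (g + 1)*(g + 3)*(g^2 - g - 20) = (g + 1)*(g + 3)*(g + 4)*(g - 5)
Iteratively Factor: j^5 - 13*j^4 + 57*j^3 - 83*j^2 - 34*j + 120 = (j - 5)*(j^4 - 8*j^3 + 17*j^2 + 2*j - 24) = (j - 5)*(j - 3)*(j^3 - 5*j^2 + 2*j + 8) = (j - 5)*(j - 3)*(j - 2)*(j^2 - 3*j - 4) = (j - 5)*(j - 3)*(j - 2)*(j + 1)*(j - 4)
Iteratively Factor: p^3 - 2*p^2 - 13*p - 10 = (p - 5)*(p^2 + 3*p + 2) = (p - 5)*(p + 1)*(p + 2)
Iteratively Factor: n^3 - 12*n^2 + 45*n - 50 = (n - 2)*(n^2 - 10*n + 25) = (n - 5)*(n - 2)*(n - 5)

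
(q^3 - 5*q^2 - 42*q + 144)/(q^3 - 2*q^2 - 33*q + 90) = (q - 8)/(q - 5)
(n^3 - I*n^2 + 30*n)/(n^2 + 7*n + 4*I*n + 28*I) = n*(n^2 - I*n + 30)/(n^2 + n*(7 + 4*I) + 28*I)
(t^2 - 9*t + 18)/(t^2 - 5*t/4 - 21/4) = 4*(t - 6)/(4*t + 7)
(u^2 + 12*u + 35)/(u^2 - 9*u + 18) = (u^2 + 12*u + 35)/(u^2 - 9*u + 18)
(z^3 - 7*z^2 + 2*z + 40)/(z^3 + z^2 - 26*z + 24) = (z^2 - 3*z - 10)/(z^2 + 5*z - 6)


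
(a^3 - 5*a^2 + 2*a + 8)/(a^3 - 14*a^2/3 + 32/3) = 3*(a + 1)/(3*a + 4)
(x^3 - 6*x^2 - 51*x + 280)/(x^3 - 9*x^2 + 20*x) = (x^2 - x - 56)/(x*(x - 4))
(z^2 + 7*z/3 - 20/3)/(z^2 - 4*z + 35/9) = 3*(z + 4)/(3*z - 7)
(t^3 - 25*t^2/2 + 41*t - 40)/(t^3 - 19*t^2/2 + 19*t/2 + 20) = (t - 2)/(t + 1)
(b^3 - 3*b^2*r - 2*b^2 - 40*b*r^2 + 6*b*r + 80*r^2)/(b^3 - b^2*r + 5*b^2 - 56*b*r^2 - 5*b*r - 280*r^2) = (b^2 + 5*b*r - 2*b - 10*r)/(b^2 + 7*b*r + 5*b + 35*r)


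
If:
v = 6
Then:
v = 6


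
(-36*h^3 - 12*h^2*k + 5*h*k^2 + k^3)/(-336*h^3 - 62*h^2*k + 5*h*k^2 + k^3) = (6*h^2 + h*k - k^2)/(56*h^2 + h*k - k^2)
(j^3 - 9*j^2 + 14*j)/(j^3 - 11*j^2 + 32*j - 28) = j/(j - 2)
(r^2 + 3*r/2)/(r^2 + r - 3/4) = 2*r/(2*r - 1)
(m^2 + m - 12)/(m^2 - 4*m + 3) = (m + 4)/(m - 1)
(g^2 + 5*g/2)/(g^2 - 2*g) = (g + 5/2)/(g - 2)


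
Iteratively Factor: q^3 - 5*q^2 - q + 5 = (q + 1)*(q^2 - 6*q + 5) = (q - 1)*(q + 1)*(q - 5)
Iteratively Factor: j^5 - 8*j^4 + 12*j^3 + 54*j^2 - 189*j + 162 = (j - 3)*(j^4 - 5*j^3 - 3*j^2 + 45*j - 54) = (j - 3)*(j + 3)*(j^3 - 8*j^2 + 21*j - 18) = (j - 3)^2*(j + 3)*(j^2 - 5*j + 6) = (j - 3)^2*(j - 2)*(j + 3)*(j - 3)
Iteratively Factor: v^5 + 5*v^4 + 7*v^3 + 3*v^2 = (v)*(v^4 + 5*v^3 + 7*v^2 + 3*v) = v*(v + 3)*(v^3 + 2*v^2 + v) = v*(v + 1)*(v + 3)*(v^2 + v) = v^2*(v + 1)*(v + 3)*(v + 1)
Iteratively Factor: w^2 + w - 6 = (w - 2)*(w + 3)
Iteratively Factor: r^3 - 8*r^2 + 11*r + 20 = (r + 1)*(r^2 - 9*r + 20) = (r - 4)*(r + 1)*(r - 5)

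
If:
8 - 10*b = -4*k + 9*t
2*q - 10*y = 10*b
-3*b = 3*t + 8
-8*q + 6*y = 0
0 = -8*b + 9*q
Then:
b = 0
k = -8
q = 0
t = -8/3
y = 0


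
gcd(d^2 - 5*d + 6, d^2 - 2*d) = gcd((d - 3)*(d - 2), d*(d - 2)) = d - 2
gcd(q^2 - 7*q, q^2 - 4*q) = q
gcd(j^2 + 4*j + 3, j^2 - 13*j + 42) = 1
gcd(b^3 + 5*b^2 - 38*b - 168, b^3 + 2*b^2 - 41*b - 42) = b^2 + b - 42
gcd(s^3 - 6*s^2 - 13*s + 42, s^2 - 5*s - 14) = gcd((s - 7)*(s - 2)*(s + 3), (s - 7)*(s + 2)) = s - 7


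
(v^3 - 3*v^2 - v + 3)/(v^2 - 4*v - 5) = (v^2 - 4*v + 3)/(v - 5)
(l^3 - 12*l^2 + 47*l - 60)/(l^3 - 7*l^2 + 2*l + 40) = (l - 3)/(l + 2)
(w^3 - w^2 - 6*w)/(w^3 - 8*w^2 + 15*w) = (w + 2)/(w - 5)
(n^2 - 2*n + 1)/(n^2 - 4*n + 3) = (n - 1)/(n - 3)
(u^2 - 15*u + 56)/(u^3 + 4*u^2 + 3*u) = (u^2 - 15*u + 56)/(u*(u^2 + 4*u + 3))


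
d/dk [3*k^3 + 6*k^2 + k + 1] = 9*k^2 + 12*k + 1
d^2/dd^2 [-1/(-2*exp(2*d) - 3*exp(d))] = (-(2*exp(d) + 3)*(8*exp(d) + 3) + 2*(4*exp(d) + 3)^2)*exp(-d)/(2*exp(d) + 3)^3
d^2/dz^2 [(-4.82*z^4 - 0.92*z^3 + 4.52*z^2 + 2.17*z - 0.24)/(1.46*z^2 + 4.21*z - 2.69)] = (-20.548624*z^6 - 177.759672*z^5 - 399.000564*z^4 + 787.223408*z^3 - 252.580992*z^2 + 2.340372*z + 104.17169)/(3.112136*z^6 + 26.922108*z^5 + 60.429546*z^4 - 24.587663*z^3 - 111.339369*z^2 + 91.391943*z - 19.465109)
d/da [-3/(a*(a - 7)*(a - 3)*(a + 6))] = 6*(2*a^3 - 6*a^2 - 39*a + 63)/(a^2*(a^6 - 8*a^5 - 62*a^4 + 564*a^3 + 513*a^2 - 9828*a + 15876))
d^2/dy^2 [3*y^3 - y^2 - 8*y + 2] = 18*y - 2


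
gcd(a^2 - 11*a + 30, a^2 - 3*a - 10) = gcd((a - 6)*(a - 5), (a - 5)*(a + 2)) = a - 5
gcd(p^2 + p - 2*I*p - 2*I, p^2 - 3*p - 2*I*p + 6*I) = p - 2*I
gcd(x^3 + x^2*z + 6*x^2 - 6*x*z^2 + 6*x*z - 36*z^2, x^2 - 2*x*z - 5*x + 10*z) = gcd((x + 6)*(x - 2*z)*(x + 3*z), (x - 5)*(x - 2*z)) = x - 2*z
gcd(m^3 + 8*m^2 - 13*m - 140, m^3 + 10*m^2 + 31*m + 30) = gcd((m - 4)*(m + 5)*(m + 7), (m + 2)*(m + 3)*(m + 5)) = m + 5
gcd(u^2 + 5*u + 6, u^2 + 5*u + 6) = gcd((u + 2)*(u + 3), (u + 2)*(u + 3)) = u^2 + 5*u + 6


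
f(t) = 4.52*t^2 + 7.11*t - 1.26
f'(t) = 9.04*t + 7.11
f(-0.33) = -3.11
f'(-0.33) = 4.13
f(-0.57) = -3.84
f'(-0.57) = 1.96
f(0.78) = 7.04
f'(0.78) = 14.16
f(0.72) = 6.20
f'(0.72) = 13.62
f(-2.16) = 4.47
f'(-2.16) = -12.42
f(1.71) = 24.12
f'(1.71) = 22.57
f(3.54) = 80.55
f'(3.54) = 39.11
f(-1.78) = 0.41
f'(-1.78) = -8.98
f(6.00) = 204.12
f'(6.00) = 61.35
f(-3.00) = 18.09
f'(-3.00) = -20.01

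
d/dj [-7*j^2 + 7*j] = 7 - 14*j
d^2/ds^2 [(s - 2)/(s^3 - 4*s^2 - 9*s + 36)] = 2*((s - 2)*(-3*s^2 + 8*s + 9)^2 + (-3*s^2 + 8*s - (s - 2)*(3*s - 4) + 9)*(s^3 - 4*s^2 - 9*s + 36))/(s^3 - 4*s^2 - 9*s + 36)^3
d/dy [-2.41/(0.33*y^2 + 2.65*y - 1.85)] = (1.5906*y + 6.3865)/(0.33*y^2 + 2.65*y - 1.85)^2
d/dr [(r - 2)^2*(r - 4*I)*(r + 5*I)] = 4*r^3 + 3*r^2*(-4 + I) + 8*r*(6 - I) - 80 + 4*I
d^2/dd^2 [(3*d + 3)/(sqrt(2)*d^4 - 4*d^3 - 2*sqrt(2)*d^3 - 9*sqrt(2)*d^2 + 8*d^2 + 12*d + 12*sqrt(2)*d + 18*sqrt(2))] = 6*(6*d^4 - 24*d^3 - 16*sqrt(2)*d^3 + 33*d^2 + 54*sqrt(2)*d^2 - 72*d - 18*sqrt(2)*d - 36*sqrt(2) + 162)/(sqrt(2)*d^9 - 9*sqrt(2)*d^8 - 12*d^8 + 33*sqrt(2)*d^7 + 108*d^7 - 212*d^6 - 81*sqrt(2)*d^6 - 684*d^5 + 126*sqrt(2)*d^5 + 162*sqrt(2)*d^4 + 2592*d^4 - 1188*sqrt(2)*d^3 + 864*d^3 - 11664*d^2 + 2916*sqrt(2)*d^2 - 5832*sqrt(2)*d + 11664*d + 5832*sqrt(2))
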